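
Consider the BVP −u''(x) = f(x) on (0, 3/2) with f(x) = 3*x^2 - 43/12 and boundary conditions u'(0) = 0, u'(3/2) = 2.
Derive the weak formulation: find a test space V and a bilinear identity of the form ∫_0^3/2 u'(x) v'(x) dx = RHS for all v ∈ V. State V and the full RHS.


V = H^1(0, 3/2) (v unrestricted at boundary; u is determined up to an additive constant); weak form: ∫_0^3/2 u'v' dx = ∫_0^3/2 (3*x^2 - 43/12) v dx + 2·v(3/2) for all v ∈ V.

Multiply both sides by a test function v and integrate from 0 to 3/2:
  ∫_0^3/2 −u''(x) v(x) dx = ∫_0^3/2 f(x) v(x) dx.
Integrate the LHS by parts once:
  ∫_0^3/2 −u'' v dx = −[u'(x) v(x)]_0^3/2 + ∫_0^3/2 u'(x) v'(x) dx.
Thus ∫_0^3/2 u'(x) v'(x) dx = ∫_0^3/2 f(x) v(x) dx + [u'(x) v(x)]_0^3/2.
Choose V so that boundary terms are either known or forced to vanish.
u has inhomogeneous Neumann u'(0) = 0, u'(3/2) = 2. [u' v]_0^3/2 = (2)·v(3/2) − (0)·v(0) = 2·v(3/2). Take V = H^1(0, 3/2); boundary term becomes part of RHS.
Weak formulation: find u (satisfying any essential BC) such that ∫_0^3/2 u'(x) v'(x) dx = ∫_0^3/2 f v dx + 2·v(3/2) for all v ∈ V (Neumann data are natural BCs: they enter the RHS as boundary terms).
Substituting f(x) = 3*x^2 - 43/12, the right-hand side is ∫_0^3/2 (3*x^2 - 43/12) v dx + 2·v(3/2).
Compatibility check (pure Neumann): taking v ≡ 1 ∈ V gives 0 = ∫_0^3/2 f dx + (2) − (0), i.e. ∫_0^3/2 f dx must equal u'(0) − u'(3/2) = -2. Indeed ∫_0^3/2 (3*x^2 - 43/12) dx = -2, so the data are compatible. The solution is then unique only up to an additive constant (fix it e.g. by requiring ∫_0^3/2 u dx = 0).


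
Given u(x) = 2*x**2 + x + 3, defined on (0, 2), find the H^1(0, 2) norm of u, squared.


||u||_{H^1}^2 = 2504/15

The H^1 norm (squared) on an interval (0, L) is
  ||u||_{H^1}^2 = ∫_0^L u(x)^2 dx + ∫_0^L u'(x)^2 dx.
Compute u'(x) = 4*x + 1.
Then u(x)^2 = 4*x**4 + 4*x**3 + 13*x**2 + 6*x + 9 and u'(x)^2 = 16*x**2 + 8*x + 1.
Integrate each monomial from 0 to 2 using ∫_0^2 c·x^n dx = c·2^(n+1)/(n+1):
  ∫_0^2 u(x)^2 dx = ∫_0^2 (4*x^4 + 4*x^3 + 13*x^2 + 6*x + 9) dx. Term by term:
    ∫_0^2 4*x^4 dx = 128/5;  ∫_0^2 4*x^3 dx = 16;  ∫_0^2 13*x^2 dx = 104/3;
    ∫_0^2 6*x dx = 12;  ∫_0^2 9 dx = 18.
  Sum: 128/5 + 16 + 104/3 + 12 + 18 = 1594/15.
  ∫_0^2 u'(x)^2 dx = ∫_0^2 (16*x^2 + 8*x + 1) dx. Term by term:
    ∫_0^2 16*x^2 dx = 128/3;  ∫_0^2 8*x dx = 16;  ∫_0^2 1 dx = 2.
  Sum: 128/3 + 16 + 2 = 182/3.
Adding: ||u||_{H^1}^2 = 1594/15 + 182/3 = 2504/15.


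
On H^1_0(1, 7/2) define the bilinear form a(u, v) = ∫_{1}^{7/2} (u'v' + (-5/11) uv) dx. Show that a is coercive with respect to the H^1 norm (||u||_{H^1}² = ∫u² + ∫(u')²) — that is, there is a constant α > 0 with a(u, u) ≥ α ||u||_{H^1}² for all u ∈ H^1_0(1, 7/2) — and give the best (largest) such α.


α = (-125 + 44*π^2)/(11*(25 + 4*π^2))

Coercivity of a(·,·) on H^1_0(1, 7/2) means a(u, u) ≥ α ||u||_{H^1}² for every u ∈ H^1_0.
The interval has length L = 5/2, and Poincaré/coercivity depend only on L. Here a(u, u) = ∫(u')² + (-5/11)·∫u².
Here c = -5/11 < 0 with |c| < (π/L)² = 4*π^2/25, so coercivity still holds. The condition a(u,u) ≥ α||u||_{H^1}² reads (1−α)∫(u')² ≥ (α−c)∫u². Any admissible α is ≤ 1 (rapidly oscillating u have ∫u²/∫(u')² → 0), and α = 1 would force 0 ≥ (1−c)∫u², impossible since c < 1; so 1−α > 0. By the sharp Poincaré inequality on H^1_0 of an interval of length L, ∫(u')² ≥ (π/L)²∫u² with equality for the first sine mode sin(π(x−x₀)/L) (x₀ the left endpoint), so the inequality holds for all u iff (1−α)(π/L)² ≥ α − c, i.e. α ≤ ((π/L)² + c)/((π/L)² + 1) = (1 + c(L/π)²)/(1 + (L/π)²). (Direct route, valid since c ≤ 0: Poincaré gives c∫u² ≥ c(L/π)²∫(u')², so a(u,u) ≥ (1 + c(L/π)²)∫(u')², while ||u||_{H^1}² ≤ (1 + (L/π)²)∫(u')²; dividing yields the same α.) With (π/L)² = 4*π^2/25 and c = -5/11, the largest admissible constant is α = ((π/L)² + c)/((π/L)² + 1).
Simplifying, α = (-125 + 44*π^2)/(11*(25 + 4*π^2)).


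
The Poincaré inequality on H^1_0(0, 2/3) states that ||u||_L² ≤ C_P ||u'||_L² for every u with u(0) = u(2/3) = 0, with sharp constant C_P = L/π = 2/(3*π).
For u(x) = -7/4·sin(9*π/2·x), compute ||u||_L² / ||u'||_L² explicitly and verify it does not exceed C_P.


||u||_L² / ||u'||_L² = 2/(9*π) < C_P = 2/(3*π).

u(x) = -7/4·sin(9*π/2·x), so u'(x) = -63*π*cos(9*π*x/2)/8.
Writing u(x) = A·sin(kπx/L) with A = -7/4 and k = 3, use ∫_0^L sin²(kπx/L) dx = L/2 and ∫_0^L cos²(kπx/L) dx = L/2.
u² = 49/16·sin²(9*π/2·x) and (u')² = 3969*π^2/64·cos²(9*π/2·x), and each of sin², cos² integrates to L/2 = 1/3 over (0, 2/3).
∫_0^2/3 u² dx = 49/48, so ||u||_L² = 7*sqrt(3)/12.
∫_0^2/3 (u')² dx = 1323*π^2/64, so ||u'||_L² = 21*sqrt(3)*π/8.
Ratio ||u||_L² / ||u'||_L² = 2/(9*π).
Sharp Poincaré constant on H^1_0(0, 2/3) is C_P = L/π = 2/(3*π), achieved by sin(3*π/2·x).
This is the k = 3 harmonic; the ratio L/(kπ) is strictly less than C_P = L/π, consistent with the sharp inequality ||u||_L² ≤ C_P ||u'||_L².


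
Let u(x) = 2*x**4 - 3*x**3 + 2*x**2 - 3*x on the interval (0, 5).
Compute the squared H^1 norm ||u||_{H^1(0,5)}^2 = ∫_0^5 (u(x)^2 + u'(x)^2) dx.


||u||_{H^1}^2 = 105263245/126

The H^1 norm (squared) on an interval (0, L) is
  ||u||_{H^1}^2 = ∫_0^L u(x)^2 dx + ∫_0^L u'(x)^2 dx.
Compute u'(x) = 8*x**3 - 9*x**2 + 4*x - 3.
Then u(x)^2 = 4*x**8 - 12*x**7 + 17*x**6 - 24*x**5 + 22*x**4 - 12*x**3 + 9*x**2 and u'(x)^2 = 64*x**6 - 144*x**5 + 145*x**4 - 120*x**3 + 70*x**2 - 24*x + 9.
Integrate each monomial from 0 to 5 using ∫_0^5 c·x^n dx = c·5^(n+1)/(n+1):
  ∫_0^5 u(x)^2 dx = ∫_0^5 (4*x^8 - 12*x^7 + 17*x^6 - 24*x^5 + 22*x^4 - 12*x^3 + 9*x^2) dx. Term by term:
    ∫_0^5 4*x^8 dx = 7812500/9;  ∫_0^5 -12*x^7 dx = -1171875/2;  ∫_0^5 17*x^6 dx = 1328125/7;
    ∫_0^5 -24*x^5 dx = -62500;  ∫_0^5 22*x^4 dx = 13750;  ∫_0^5 -12*x^3 dx = -1875;
    ∫_0^5 9*x^2 dx = 375.
  Sum: 7812500/9 − 1171875/2 + 1328125/7 − 62500 + 13750 − 1875 + 375 = 53121625/126.
  ∫_0^5 u'(x)^2 dx = ∫_0^5 (64*x^6 - 144*x^5 + 145*x^4 - 120*x^3 + 70*x^2 - 24*x + 9) dx. Term by term:
    ∫_0^5 64*x^6 dx = 5000000/7;  ∫_0^5 -144*x^5 dx = -375000;  ∫_0^5 145*x^4 dx = 90625;
    ∫_0^5 -120*x^3 dx = -18750;  ∫_0^5 70*x^2 dx = 8750/3;  ∫_0^5 -24*x dx = -300;
    ∫_0^5 9 dx = 45.
  Sum: 5000000/7 − 375000 + 90625 − 18750 + 8750/3 − 300 + 45 = 8690270/21.
Adding: ||u||_{H^1}^2 = 53121625/126 + 8690270/21 = 105263245/126.


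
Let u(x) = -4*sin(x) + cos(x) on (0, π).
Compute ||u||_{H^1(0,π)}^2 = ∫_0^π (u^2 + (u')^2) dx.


||u||_{H^1(0,π)}^2 = 17*π

u'(x) = -sin(x) - 4*cos(x).
Expand u² and (u')² and integrate term by term on (0, π), using: for integers n ≥ 1, ∫_0^π sin²(nx) dx = ∫_0^π cos²(nx) dx = π/2; for n ≠ n', ∫_0^π sin(nx)sin(n'x) dx = ∫_0^π cos(nx)cos(n'x) dx = 0; and by product-to-sum, ∫_0^π sin(nx)cos(n'x) dx = ½∫_0^π [sin((n+n')x) + sin((n−n')x)] dx, which is 0 when n+n' is even and 2n/(n²−n'²) when n+n' is odd (it need not vanish on (0, π)).
  u² squared terms: (-4)²·∫sin(x)² dx = 16·π/2 = 8*π;  (1)²·∫cos(x)² dx = 1·π/2 = π/2.
  u² cross terms: 2·(-4)·(1)·∫sin(x)·cos(x) dx = -8·(0) = 0.
  So ∫_0^π u² dx = 8*π + π/2 + 0 = 17*π/2.
  (u')² squared terms: (-1)²·∫sin(x)² dx = 1·π/2 = π/2;  (-4)²·∫cos(x)² dx = 16·π/2 = 8*π.
  (u')² cross terms: 2·(-1)·(-4)·∫sin(x)·cos(x) dx = 8·(0) = 0.
  So ∫_0^π (u')² dx = π/2 + 8*π + 0 = 17*π/2.
||u||_{H^1}^2 = (17*π/2) + (17*π/2) = 17*π.


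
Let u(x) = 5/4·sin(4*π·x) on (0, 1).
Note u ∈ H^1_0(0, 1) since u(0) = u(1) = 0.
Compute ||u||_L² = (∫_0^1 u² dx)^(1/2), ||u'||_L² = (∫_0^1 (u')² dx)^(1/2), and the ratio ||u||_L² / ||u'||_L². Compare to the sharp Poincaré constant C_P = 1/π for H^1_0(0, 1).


||u||_L² / ||u'||_L² = 1/(4*π) < C_P = 1/π.

u(x) = 5/4·sin(4*π·x), so u'(x) = 5*π*cos(4*π*x).
Writing u(x) = A·sin(kπx/L) with A = 5/4 and k = 4, use ∫_0^L sin²(kπx/L) dx = L/2 and ∫_0^L cos²(kπx/L) dx = L/2.
u² = 25/16·sin²(4*π·x) and (u')² = 25*π^2·cos²(4*π·x), and each of sin², cos² integrates to L/2 = 1/2 over (0, 1).
∫_0^1 u² dx = 25/32, so ||u||_L² = 5*sqrt(2)/8.
∫_0^1 (u')² dx = 25*π^2/2, so ||u'||_L² = 5*sqrt(2)*π/2.
Ratio ||u||_L² / ||u'||_L² = 1/(4*π).
Sharp Poincaré constant on H^1_0(0, 1) is C_P = L/π = 1/π, achieved by sin(π·x).
This is the k = 4 harmonic; the ratio L/(kπ) is strictly less than C_P = L/π, consistent with the sharp inequality ||u||_L² ≤ C_P ||u'||_L².


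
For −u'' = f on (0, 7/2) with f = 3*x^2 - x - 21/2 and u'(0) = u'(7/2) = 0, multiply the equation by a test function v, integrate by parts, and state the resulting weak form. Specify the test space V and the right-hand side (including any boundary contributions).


V = H^1(0, 7/2) (no boundary constraint on v; u is determined up to an additive constant); weak form: ∫_0^7/2 u'v' dx = ∫_0^7/2 (3*x^2 - x - 21/2) v dx for all v ∈ V.

Multiply both sides by a test function v and integrate from 0 to 7/2:
  ∫_0^7/2 −u''(x) v(x) dx = ∫_0^7/2 f(x) v(x) dx.
Integrate the LHS by parts once:
  ∫_0^7/2 −u'' v dx = −[u'(x) v(x)]_0^7/2 + ∫_0^7/2 u'(x) v'(x) dx.
Thus ∫_0^7/2 u'(x) v'(x) dx = ∫_0^7/2 f(x) v(x) dx + [u'(x) v(x)]_0^7/2.
Choose V so that boundary terms are either known or forced to vanish.
u has homogeneous Neumann: u'(0) = u'(7/2) = 0. So [u' v]_0^7/2 = 0·v(7/2) − 0·v(0) = 0 for any v; take V = H^1(0, 7/2).
Weak formulation: find u (satisfying any essential BC) such that ∫_0^7/2 u'(x) v'(x) dx = ∫_0^7/2 f v dx for all v ∈ V (homogeneous Neumann, so boundary terms vanish).
Substituting f(x) = 3*x^2 - x - 21/2, the right-hand side is ∫_0^7/2 (3*x^2 - x - 21/2) v dx.
Compatibility check (pure Neumann): taking v ≡ 1 ∈ V gives 0 = ∫_0^7/2 f dx + (0) − (0), i.e. ∫_0^7/2 f dx must equal u'(0) − u'(7/2) = 0. Indeed ∫_0^7/2 (3*x^2 - x - 21/2) dx = 0, so the data are compatible. The solution is then unique only up to an additive constant (fix it e.g. by requiring ∫_0^7/2 u dx = 0).


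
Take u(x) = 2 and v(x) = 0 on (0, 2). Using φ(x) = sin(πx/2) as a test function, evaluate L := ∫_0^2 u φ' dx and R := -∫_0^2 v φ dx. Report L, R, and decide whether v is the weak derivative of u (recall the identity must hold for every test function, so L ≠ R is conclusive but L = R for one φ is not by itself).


LHS = 0, RHS = 0. Yes, v = u' weakly.

u(x) = 2, classical derivative u'(x) = 0.
φ(x) = sin(πx/2), so φ'(x) = π*cos(π*x/2)/2.
Note φ(0) = φ(2) = 0, so the boundary term u·φ vanishes.
LHS = ∫_0^2 u(x) φ'(x) dx = ∫_0^2 (π*cos(π*x/2)) dx. Term by term:
  ∫_0^2 π*cos(π*x/2) dx = 0.
So LHS = 0.
∫_0^2 v(x) φ(x) dx = ∫_0^2 (0) dx. Term by term:
  ∫_0^2 0 dx = 0.
So RHS = -∫_0^2 v(x) φ(x) dx = 0.
LHS = RHS, so the identity holds for this test φ.
Moreover u is smooth here and v(x) = u'(x) = 0 pointwise, so the identity holds for every test function. Hence v is the weak derivative of u.


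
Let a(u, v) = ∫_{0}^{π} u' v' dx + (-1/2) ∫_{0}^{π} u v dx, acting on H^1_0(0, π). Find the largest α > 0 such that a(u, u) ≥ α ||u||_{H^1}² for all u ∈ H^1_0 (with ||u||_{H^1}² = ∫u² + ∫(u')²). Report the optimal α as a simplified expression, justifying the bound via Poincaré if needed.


α = 1/4

Coercivity of a(·,·) on H^1_0(0, π) means a(u, u) ≥ α ||u||_{H^1}² for every u ∈ H^1_0.
The interval has length L = π, and Poincaré/coercivity depend only on L. Here a(u, u) = ∫(u')² + (-1/2)·∫u².
Here c = -1/2 < 0 with |c| < (π/L)² = 1, so coercivity still holds. The condition a(u,u) ≥ α||u||_{H^1}² reads (1−α)∫(u')² ≥ (α−c)∫u². Any admissible α is ≤ 1 (rapidly oscillating u have ∫u²/∫(u')² → 0), and α = 1 would force 0 ≥ (1−c)∫u², impossible since c < 1; so 1−α > 0. By the sharp Poincaré inequality on H^1_0 of an interval of length L, ∫(u')² ≥ (π/L)²∫u² with equality for the first sine mode sin(π(x−x₀)/L) (x₀ the left endpoint), so the inequality holds for all u iff (1−α)(π/L)² ≥ α − c, i.e. α ≤ ((π/L)² + c)/((π/L)² + 1) = (1 + c(L/π)²)/(1 + (L/π)²). (Direct route, valid since c ≤ 0: Poincaré gives c∫u² ≥ c(L/π)²∫(u')², so a(u,u) ≥ (1 + c(L/π)²)∫(u')², while ||u||_{H^1}² ≤ (1 + (L/π)²)∫(u')²; dividing yields the same α.) With (π/L)² = 1 and c = -1/2, the largest admissible constant is α = ((π/L)² + c)/((π/L)² + 1).
Simplifying, α = 1/4.


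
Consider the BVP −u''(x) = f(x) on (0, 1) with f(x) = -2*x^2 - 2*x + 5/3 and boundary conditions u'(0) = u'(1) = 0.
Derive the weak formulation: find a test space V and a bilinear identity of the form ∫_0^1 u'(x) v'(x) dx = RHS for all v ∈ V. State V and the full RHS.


V = H^1(0, 1) (no boundary constraint on v; u is determined up to an additive constant); weak form: ∫_0^1 u'v' dx = ∫_0^1 (-2*x^2 - 2*x + 5/3) v dx for all v ∈ V.

Multiply both sides by a test function v and integrate from 0 to 1:
  ∫_0^1 −u''(x) v(x) dx = ∫_0^1 f(x) v(x) dx.
Integrate the LHS by parts once:
  ∫_0^1 −u'' v dx = −[u'(x) v(x)]_0^1 + ∫_0^1 u'(x) v'(x) dx.
Thus ∫_0^1 u'(x) v'(x) dx = ∫_0^1 f(x) v(x) dx + [u'(x) v(x)]_0^1.
Choose V so that boundary terms are either known or forced to vanish.
u has homogeneous Neumann: u'(0) = u'(1) = 0. So [u' v]_0^1 = 0·v(1) − 0·v(0) = 0 for any v; take V = H^1(0, 1).
Weak formulation: find u (satisfying any essential BC) such that ∫_0^1 u'(x) v'(x) dx = ∫_0^1 f v dx for all v ∈ V (homogeneous Neumann, so boundary terms vanish).
Substituting f(x) = -2*x^2 - 2*x + 5/3, the right-hand side is ∫_0^1 (-2*x^2 - 2*x + 5/3) v dx.
Compatibility check (pure Neumann): taking v ≡ 1 ∈ V gives 0 = ∫_0^1 f dx + (0) − (0), i.e. ∫_0^1 f dx must equal u'(0) − u'(1) = 0. Indeed ∫_0^1 (-2*x^2 - 2*x + 5/3) dx = 0, so the data are compatible. The solution is then unique only up to an additive constant (fix it e.g. by requiring ∫_0^1 u dx = 0).


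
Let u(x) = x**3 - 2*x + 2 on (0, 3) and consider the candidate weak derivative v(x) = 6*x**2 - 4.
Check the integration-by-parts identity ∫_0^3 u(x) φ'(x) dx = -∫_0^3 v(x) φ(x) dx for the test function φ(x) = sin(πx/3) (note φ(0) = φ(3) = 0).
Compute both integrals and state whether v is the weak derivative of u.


LHS = -69/π + 324/π^3, RHS = -138/π + 648/π^3. No, v is not the weak derivative of u.

u(x) = x**3 - 2*x + 2, classical derivative u'(x) = 3*x**2 - 2.
φ(x) = sin(πx/3), so φ'(x) = π*cos(π*x/3)/3.
Note φ(0) = φ(3) = 0, so the boundary term u·φ vanishes.
LHS = ∫_0^3 u(x) φ'(x) dx = ∫_0^3 (π*x^3*cos(π*x/3)/3 - 2*π*x*cos(π*x/3)/3 + 2*π*cos(π*x/3)/3) dx. Term by term:
  ∫_0^3 2*π*cos(π*x/3)/3 dx = 0;  ∫_0^3 -2*π*x*cos(π*x/3)/3 dx = 12/π;  ∫_0^3 π*x^3*cos(π*x/3)/3 dx = -81/π + 324/π^3.
Sum: 0 + 12/π + -81/π + 324/π^3 = -69/π + 324/π^3.
So LHS = -69/π + 324/π^3.
∫_0^3 v(x) φ(x) dx = ∫_0^3 (6*x^2*sin(π*x/3) - 4*sin(π*x/3)) dx. Term by term:
  ∫_0^3 -4*sin(π*x/3) dx = -24/π;  ∫_0^3 6*x^2*sin(π*x/3) dx = -648/π^3 + 162/π.
Sum: -24/π + -648/π^3 + 162/π = -648/π^3 + 138/π.
So RHS = -∫_0^3 v(x) φ(x) dx = -138/π + 648/π^3.
LHS − RHS = -324/π^3 + 69/π ≠ 0, so the identity fails.
(For a valid weak derivative the identity must hold for EVERY test function, in particular this one. The failure shows v is NOT the weak derivative of u.)
Correct weak derivative would be u'(x) = 3*x**2 - 2.


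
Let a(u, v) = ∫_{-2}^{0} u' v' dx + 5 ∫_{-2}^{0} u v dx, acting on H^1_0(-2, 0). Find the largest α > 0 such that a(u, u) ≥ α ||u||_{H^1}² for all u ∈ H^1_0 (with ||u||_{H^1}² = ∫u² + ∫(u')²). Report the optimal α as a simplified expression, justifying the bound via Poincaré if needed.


α = 1

Coercivity of a(·,·) on H^1_0(-2, 0) means a(u, u) ≥ α ||u||_{H^1}² for every u ∈ H^1_0.
The interval has length L = 2, and Poincaré/coercivity depend only on L. Here a(u, u) = ∫(u')² + (5)·∫u².
Here c = 5 ≥ 1, so a(u,u) = ∫(u')² + c∫u² ≥ ∫(u')² + ∫u² = ||u||_{H^1}², i.e. α = 1 works. No larger α is possible: a(u,u) ≥ α||u||_{H^1}² means (1−α)∫(u')² ≥ (α−c)∫u², and for the modes u_n = sin(nπ(x−x₀)/L) (x₀ the left endpoint) one has ∫u_n²/∫(u_n')² = (L/(nπ))² → 0, so a(u_n,u_n)/||u_n||_{H^1}² → 1. Hence the optimal constant is α = 1.
Therefore α = 1.


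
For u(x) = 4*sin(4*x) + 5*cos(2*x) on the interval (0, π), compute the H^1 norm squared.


||u||_{H^1(0,π)}^2 = 397*π/2

u'(x) = -10*sin(2*x) + 16*cos(4*x).
Expand u² and (u')² and integrate term by term on (0, π), using: for integers n ≥ 1, ∫_0^π sin²(nx) dx = ∫_0^π cos²(nx) dx = π/2; for n ≠ n', ∫_0^π sin(nx)sin(n'x) dx = ∫_0^π cos(nx)cos(n'x) dx = 0; and by product-to-sum, ∫_0^π sin(nx)cos(n'x) dx = ½∫_0^π [sin((n+n')x) + sin((n−n')x)] dx, which is 0 when n+n' is even and 2n/(n²−n'²) when n+n' is odd (it need not vanish on (0, π)).
  u² squared terms: (4)²·∫sin(4x)² dx = 16·π/2 = 8*π;  (5)²·∫cos(2x)² dx = 25·π/2 = 25*π/2.
  u² cross terms: 2·(4)·(5)·∫sin(4x)·cos(2x) dx = 40·(0) = 0.
  So ∫_0^π u² dx = 8*π + 25*π/2 + 0 = 41*π/2.
  (u')² squared terms: (-10)²·∫sin(2x)² dx = 100·π/2 = 50*π;  (16)²·∫cos(4x)² dx = 256·π/2 = 128*π.
  (u')² cross terms: 2·(-10)·(16)·∫sin(2x)·cos(4x) dx = -320·(0) = 0.
  So ∫_0^π (u')² dx = 50*π + 128*π + 0 = 178*π.
||u||_{H^1}^2 = (41*π/2) + (178*π) = 397*π/2.


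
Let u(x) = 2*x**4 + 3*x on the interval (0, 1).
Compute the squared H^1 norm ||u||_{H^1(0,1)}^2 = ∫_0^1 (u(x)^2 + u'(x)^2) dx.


||u||_{H^1}^2 = 2242/63

The H^1 norm (squared) on an interval (0, L) is
  ||u||_{H^1}^2 = ∫_0^L u(x)^2 dx + ∫_0^L u'(x)^2 dx.
Compute u'(x) = 8*x**3 + 3.
Then u(x)^2 = 4*x**8 + 12*x**5 + 9*x**2 and u'(x)^2 = 64*x**6 + 48*x**3 + 9.
Integrate each monomial from 0 to 1 using ∫_0^1 c·x^n dx = c·1^(n+1)/(n+1):
  ∫_0^1 u(x)^2 dx = ∫_0^1 (4*x^8 + 12*x^5 + 9*x^2) dx. Term by term:
    ∫_0^1 4*x^8 dx = 4/9;  ∫_0^1 12*x^5 dx = 2;  ∫_0^1 9*x^2 dx = 3.
  Sum: 4/9 + 2 + 3 = 49/9.
  ∫_0^1 u'(x)^2 dx = ∫_0^1 (64*x^6 + 48*x^3 + 9) dx. Term by term:
    ∫_0^1 64*x^6 dx = 64/7;  ∫_0^1 48*x^3 dx = 12;  ∫_0^1 9 dx = 9.
  Sum: 64/7 + 12 + 9 = 211/7.
Adding: ||u||_{H^1}^2 = 49/9 + 211/7 = 2242/63.


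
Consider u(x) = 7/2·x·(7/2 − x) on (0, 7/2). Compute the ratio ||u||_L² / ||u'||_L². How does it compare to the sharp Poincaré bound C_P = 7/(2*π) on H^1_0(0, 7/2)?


||u||_L² / ||u'||_L² = 7*sqrt(10)/20 < C_P = 7/(2*π).

u(x) = 7/2·x·(7/2 − x), so u'(x) = 49/4 - 7*x.
u(x) = 7/2·x·(7/2 − x) vanishes at x = 0 and x = 7/2, so u ∈ H^1_0(0, 7/2). Differentiate via the product rule and integrate the resulting polynomials term by term.
  ∫_0^7/2 u² dx = ∫_0^7/2 (49*x^4/4 - 343*x^3/4 + 2401*x^2/16) dx. Term by term:
    ∫_0^7/2 49*x^4/4 dx = 823543/640;  ∫_0^7/2 -343*x^3/4 dx = -823543/256;  ∫_0^7/2 2401*x^2/16 dx = 823543/384.
  Sum: 823543/640 − 823543/256 + 823543/384 = 823543/3840.
  ∫_0^7/2 (u')² dx = ∫_0^7/2 (49*x^2 - 343*x/2 + 2401/16) dx. Term by term:
    ∫_0^7/2 49*x^2 dx = 16807/24;  ∫_0^7/2 -343*x/2 dx = -16807/16;  ∫_0^7/2 2401/16 dx = 16807/32.
  Sum: 16807/24 − 16807/16 + 16807/32 = 16807/96.
∫_0^7/2 u² dx = 823543/3840, so ||u||_L² = 343*sqrt(105)/240.
∫_0^7/2 (u')² dx = 16807/96, so ||u'||_L² = 49*sqrt(42)/24.
Ratio ||u||_L² / ||u'||_L² = 7*sqrt(10)/20.
Sharp Poincaré constant on H^1_0(0, 7/2) is C_P = L/π = 7/(2*π), achieved by sin(2*π/7·x).
A polynomial bump cannot attain the sharp Poincaré constant (only the first sine eigenfunction does), so the ratio is strictly less than C_P, consistent with ||u||_L² ≤ C_P ||u'||_L².


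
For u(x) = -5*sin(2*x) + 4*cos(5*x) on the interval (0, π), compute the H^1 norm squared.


||u||_{H^1(0,π)}^2 = 4160/21 + 541*π/2

u'(x) = -20*sin(5*x) - 10*cos(2*x).
Expand u² and (u')² and integrate term by term on (0, π), using: for integers n ≥ 1, ∫_0^π sin²(nx) dx = ∫_0^π cos²(nx) dx = π/2; for n ≠ n', ∫_0^π sin(nx)sin(n'x) dx = ∫_0^π cos(nx)cos(n'x) dx = 0; and by product-to-sum, ∫_0^π sin(nx)cos(n'x) dx = ½∫_0^π [sin((n+n')x) + sin((n−n')x)] dx, which is 0 when n+n' is even and 2n/(n²−n'²) when n+n' is odd (it need not vanish on (0, π)).
  u² squared terms: (-5)²·∫sin(2x)² dx = 25·π/2 = 25*π/2;  (4)²·∫cos(5x)² dx = 16·π/2 = 8*π.
  u² cross terms: 2·(-5)·(4)·∫sin(2x)·cos(5x) dx = -40·(-4/21) = 160/21.
  So ∫_0^π u² dx = 25*π/2 + 8*π + 160/21 = 160/21 + 41*π/2.
  (u')² squared terms: (-20)²·∫sin(5x)² dx = 400·π/2 = 200*π;  (-10)²·∫cos(2x)² dx = 100·π/2 = 50*π.
  (u')² cross terms: 2·(-20)·(-10)·∫sin(5x)·cos(2x) dx = 400·(10/21) = 4000/21.
  So ∫_0^π (u')² dx = 200*π + 50*π + 4000/21 = 4000/21 + 250*π.
||u||_{H^1}^2 = (160/21 + 41*π/2) + (4000/21 + 250*π) = 4160/21 + 541*π/2.


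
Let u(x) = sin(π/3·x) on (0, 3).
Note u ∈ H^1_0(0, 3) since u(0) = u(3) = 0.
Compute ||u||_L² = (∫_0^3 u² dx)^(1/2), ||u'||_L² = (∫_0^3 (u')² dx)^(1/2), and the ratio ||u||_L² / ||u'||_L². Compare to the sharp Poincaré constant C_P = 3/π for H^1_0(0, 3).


||u||_L² / ||u'||_L² = 3/π = C_P.

u(x) = sin(π/3·x), so u'(x) = π*cos(π*x/3)/3.
Writing u(x) = A·sin(kπx/L) with A = 1 and k = 1, use ∫_0^L sin²(kπx/L) dx = L/2 and ∫_0^L cos²(kπx/L) dx = L/2.
u² = 1·sin²(π/3·x) and (u')² = π^2/9·cos²(π/3·x), and each of sin², cos² integrates to L/2 = 3/2 over (0, 3).
∫_0^3 u² dx = 3/2, so ||u||_L² = sqrt(6)/2.
∫_0^3 (u')² dx = π^2/6, so ||u'||_L² = sqrt(6)*π/6.
Ratio ||u||_L² / ||u'||_L² = 3/π.
Sharp Poincaré constant on H^1_0(0, 3) is C_P = L/π = 3/π, achieved by sin(π/3·x).
This is the k = 1 eigenfunction (up to amplitude), so the ratio equals the sharp Poincaré constant exactly.


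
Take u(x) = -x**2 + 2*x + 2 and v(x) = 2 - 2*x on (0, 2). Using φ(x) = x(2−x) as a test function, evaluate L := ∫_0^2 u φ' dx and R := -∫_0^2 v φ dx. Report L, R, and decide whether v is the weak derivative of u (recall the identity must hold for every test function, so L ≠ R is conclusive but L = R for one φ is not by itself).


LHS = 0, RHS = 0. Yes, v = u' weakly.

u(x) = -x**2 + 2*x + 2, classical derivative u'(x) = 2 - 2*x.
φ(x) = x(2−x), so φ'(x) = 2 - 2*x.
Note φ(0) = φ(2) = 0, so the boundary term u·φ vanishes.
LHS = ∫_0^2 u(x) φ'(x) dx = ∫_0^2 (2*x^3 - 6*x^2 + 4) dx. Term by term:
  ∫_0^2 2*x^3 dx = 8;  ∫_0^2 -6*x^2 dx = -16;  ∫_0^2 4 dx = 8.
Sum: 8 − 16 + 8 = 0.
So LHS = 0.
∫_0^2 v(x) φ(x) dx = ∫_0^2 (2*x^3 - 6*x^2 + 4*x) dx. Term by term:
  ∫_0^2 2*x^3 dx = 8;  ∫_0^2 -6*x^2 dx = -16;  ∫_0^2 4*x dx = 8.
Sum: 8 − 16 + 8 = 0.
So RHS = -∫_0^2 v(x) φ(x) dx = 0.
LHS = RHS, so the identity holds for this test φ.
Moreover u is smooth here and v(x) = u'(x) = 2 - 2*x pointwise, so the identity holds for every test function. Hence v is the weak derivative of u.


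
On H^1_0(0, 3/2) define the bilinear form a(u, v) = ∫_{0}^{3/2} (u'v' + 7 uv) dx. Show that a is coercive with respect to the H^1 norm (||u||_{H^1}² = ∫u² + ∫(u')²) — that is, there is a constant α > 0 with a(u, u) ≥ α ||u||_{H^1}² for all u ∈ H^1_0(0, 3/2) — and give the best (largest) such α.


α = 1

Coercivity of a(·,·) on H^1_0(0, 3/2) means a(u, u) ≥ α ||u||_{H^1}² for every u ∈ H^1_0.
The interval has length L = 3/2, and Poincaré/coercivity depend only on L. Here a(u, u) = ∫(u')² + (7)·∫u².
Here c = 7 ≥ 1, so a(u,u) = ∫(u')² + c∫u² ≥ ∫(u')² + ∫u² = ||u||_{H^1}², i.e. α = 1 works. No larger α is possible: a(u,u) ≥ α||u||_{H^1}² means (1−α)∫(u')² ≥ (α−c)∫u², and for the modes u_n = sin(nπ(x−x₀)/L) (x₀ the left endpoint) one has ∫u_n²/∫(u_n')² = (L/(nπ))² → 0, so a(u_n,u_n)/||u_n||_{H^1}² → 1. Hence the optimal constant is α = 1.
Therefore α = 1.


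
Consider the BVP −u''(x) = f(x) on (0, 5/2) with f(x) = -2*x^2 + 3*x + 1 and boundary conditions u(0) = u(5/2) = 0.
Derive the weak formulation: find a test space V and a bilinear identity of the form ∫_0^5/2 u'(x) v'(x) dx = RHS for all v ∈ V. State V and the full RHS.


V = H^1_0(0, 5/2) (so v(0) = v(5/2) = 0); weak form: ∫_0^5/2 u'v' dx = ∫_0^5/2 (-2*x^2 + 3*x + 1) v dx for all v ∈ V.

Multiply both sides by a test function v and integrate from 0 to 5/2:
  ∫_0^5/2 −u''(x) v(x) dx = ∫_0^5/2 f(x) v(x) dx.
Integrate the LHS by parts once:
  ∫_0^5/2 −u'' v dx = −[u'(x) v(x)]_0^5/2 + ∫_0^5/2 u'(x) v'(x) dx.
Thus ∫_0^5/2 u'(x) v'(x) dx = ∫_0^5/2 f(x) v(x) dx + [u'(x) v(x)]_0^5/2.
Choose V so that boundary terms are either known or forced to vanish.
u is Dirichlet: u(0) = u(5/2) = 0. Let V = H^1_0(0, 5/2); then v(0) = v(5/2) = 0, and [u' v]_0^5/2 = 0.
Weak formulation: find u (satisfying any essential BC) such that ∫_0^5/2 u'(x) v'(x) dx = ∫_0^5/2 f v dx for all v ∈ V.
Substituting f(x) = -2*x^2 + 3*x + 1, the right-hand side is ∫_0^5/2 (-2*x^2 + 3*x + 1) v dx.


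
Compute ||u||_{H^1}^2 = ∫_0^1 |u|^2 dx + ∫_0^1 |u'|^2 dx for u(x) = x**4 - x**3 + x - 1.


||u||_{H^1}^2 = 367/252

The H^1 norm (squared) on an interval (0, L) is
  ||u||_{H^1}^2 = ∫_0^L u(x)^2 dx + ∫_0^L u'(x)^2 dx.
Compute u'(x) = 4*x**3 - 3*x**2 + 1.
Then u(x)^2 = x**8 - 2*x**7 + x**6 + 2*x**5 - 4*x**4 + 2*x**3 + x**2 - 2*x + 1 and u'(x)^2 = 16*x**6 - 24*x**5 + 9*x**4 + 8*x**3 - 6*x**2 + 1.
Integrate each monomial from 0 to 1 using ∫_0^1 c·x^n dx = c·1^(n+1)/(n+1):
  ∫_0^1 u(x)^2 dx = ∫_0^1 (x^8 - 2*x^7 + x^6 + 2*x^5 - 4*x^4 + 2*x^3 + x^2 - 2*x + 1) dx. Term by term:
    ∫_0^1 x^8 dx = 1/9;  ∫_0^1 -2*x^7 dx = -1/4;  ∫_0^1 x^6 dx = 1/7;
    ∫_0^1 2*x^5 dx = 1/3;  ∫_0^1 -4*x^4 dx = -4/5;  ∫_0^1 2*x^3 dx = 1/2;
    ∫_0^1 x^2 dx = 1/3;  ∫_0^1 -2*x dx = -1;  ∫_0^1 1 dx = 1.
  Sum: 1/9 − 1/4 + 1/7 + 1/3 − 4/5 + 1/2 + 1/3 − 1 + 1 = 467/1260.
  ∫_0^1 u'(x)^2 dx = ∫_0^1 (16*x^6 - 24*x^5 + 9*x^4 + 8*x^3 - 6*x^2 + 1) dx. Term by term:
    ∫_0^1 16*x^6 dx = 16/7;  ∫_0^1 -24*x^5 dx = -4;  ∫_0^1 9*x^4 dx = 9/5;
    ∫_0^1 8*x^3 dx = 2;  ∫_0^1 -6*x^2 dx = -2;  ∫_0^1 1 dx = 1.
  Sum: 16/7 − 4 + 9/5 + 2 − 2 + 1 = 38/35.
Adding: ||u||_{H^1}^2 = 467/1260 + 38/35 = 367/252.


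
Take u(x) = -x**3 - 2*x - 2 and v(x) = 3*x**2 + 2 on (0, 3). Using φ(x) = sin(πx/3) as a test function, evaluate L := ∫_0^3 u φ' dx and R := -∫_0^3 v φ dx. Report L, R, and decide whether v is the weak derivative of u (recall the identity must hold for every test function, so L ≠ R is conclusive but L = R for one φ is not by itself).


LHS = -324/π^3 + 93/π, RHS = -93/π + 324/π^3. No, v is not the weak derivative of u.

u(x) = -x**3 - 2*x - 2, classical derivative u'(x) = -3*x**2 - 2.
φ(x) = sin(πx/3), so φ'(x) = π*cos(π*x/3)/3.
Note φ(0) = φ(3) = 0, so the boundary term u·φ vanishes.
LHS = ∫_0^3 u(x) φ'(x) dx = ∫_0^3 (-π*x^3*cos(π*x/3)/3 - 2*π*x*cos(π*x/3)/3 - 2*π*cos(π*x/3)/3) dx. Term by term:
  ∫_0^3 -2*π*cos(π*x/3)/3 dx = 0;  ∫_0^3 -2*π*x*cos(π*x/3)/3 dx = 12/π;  ∫_0^3 -π*x^3*cos(π*x/3)/3 dx = -324/π^3 + 81/π.
Sum: 0 + 12/π + -324/π^3 + 81/π = -324/π^3 + 93/π.
So LHS = -324/π^3 + 93/π.
∫_0^3 v(x) φ(x) dx = ∫_0^3 (3*x^2*sin(π*x/3) + 2*sin(π*x/3)) dx. Term by term:
  ∫_0^3 2*sin(π*x/3) dx = 12/π;  ∫_0^3 3*x^2*sin(π*x/3) dx = -324/π^3 + 81/π.
Sum: 12/π + -324/π^3 + 81/π = -324/π^3 + 93/π.
So RHS = -∫_0^3 v(x) φ(x) dx = -93/π + 324/π^3.
LHS − RHS = -648/π^3 + 186/π ≠ 0, so the identity fails.
(For a valid weak derivative the identity must hold for EVERY test function, in particular this one. The failure shows v is NOT the weak derivative of u.)
Correct weak derivative would be u'(x) = -3*x**2 - 2.


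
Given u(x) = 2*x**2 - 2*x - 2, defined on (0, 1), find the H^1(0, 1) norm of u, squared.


||u||_{H^1}^2 = 34/5

The H^1 norm (squared) on an interval (0, L) is
  ||u||_{H^1}^2 = ∫_0^L u(x)^2 dx + ∫_0^L u'(x)^2 dx.
Compute u'(x) = 4*x - 2.
Then u(x)^2 = 4*x**4 - 8*x**3 - 4*x**2 + 8*x + 4 and u'(x)^2 = 16*x**2 - 16*x + 4.
Integrate each monomial from 0 to 1 using ∫_0^1 c·x^n dx = c·1^(n+1)/(n+1):
  ∫_0^1 u(x)^2 dx = ∫_0^1 (4*x^4 - 8*x^3 - 4*x^2 + 8*x + 4) dx. Term by term:
    ∫_0^1 4*x^4 dx = 4/5;  ∫_0^1 -8*x^3 dx = -2;  ∫_0^1 -4*x^2 dx = -4/3;
    ∫_0^1 8*x dx = 4;  ∫_0^1 4 dx = 4.
  Sum: 4/5 − 2 − 4/3 + 4 + 4 = 82/15.
  ∫_0^1 u'(x)^2 dx = ∫_0^1 (16*x^2 - 16*x + 4) dx. Term by term:
    ∫_0^1 16*x^2 dx = 16/3;  ∫_0^1 -16*x dx = -8;  ∫_0^1 4 dx = 4.
  Sum: 16/3 − 8 + 4 = 4/3.
Adding: ||u||_{H^1}^2 = 82/15 + 4/3 = 34/5.


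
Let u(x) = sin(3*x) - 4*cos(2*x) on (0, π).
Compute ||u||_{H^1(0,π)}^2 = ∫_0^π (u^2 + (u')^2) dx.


||u||_{H^1(0,π)}^2 = -48 + 45*π

u'(x) = 8*sin(2*x) + 3*cos(3*x).
Expand u² and (u')² and integrate term by term on (0, π), using: for integers n ≥ 1, ∫_0^π sin²(nx) dx = ∫_0^π cos²(nx) dx = π/2; for n ≠ n', ∫_0^π sin(nx)sin(n'x) dx = ∫_0^π cos(nx)cos(n'x) dx = 0; and by product-to-sum, ∫_0^π sin(nx)cos(n'x) dx = ½∫_0^π [sin((n+n')x) + sin((n−n')x)] dx, which is 0 when n+n' is even and 2n/(n²−n'²) when n+n' is odd (it need not vanish on (0, π)).
  u² squared terms: (-4)²·∫cos(2x)² dx = 16·π/2 = 8*π;  (1)²·∫sin(3x)² dx = 1·π/2 = π/2.
  u² cross terms: 2·(-4)·(1)·∫cos(2x)·sin(3x) dx = -8·(6/5) = -48/5.
  So ∫_0^π u² dx = 8*π + π/2 − 48/5 = -48/5 + 17*π/2.
  (u')² squared terms: (3)²·∫cos(3x)² dx = 9·π/2 = 9*π/2;  (8)²·∫sin(2x)² dx = 64·π/2 = 32*π.
  (u')² cross terms: 2·(3)·(8)·∫cos(3x)·sin(2x) dx = 48·(-4/5) = -192/5.
  So ∫_0^π (u')² dx = 9*π/2 + 32*π − 192/5 = -192/5 + 73*π/2.
||u||_{H^1}^2 = (-48/5 + 17*π/2) + (-192/5 + 73*π/2) = -48 + 45*π.


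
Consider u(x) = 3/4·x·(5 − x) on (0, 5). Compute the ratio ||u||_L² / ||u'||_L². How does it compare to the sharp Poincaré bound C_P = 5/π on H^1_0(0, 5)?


||u||_L² / ||u'||_L² = sqrt(10)/2 < C_P = 5/π.

u(x) = 3/4·x·(5 − x), so u'(x) = 15/4 - 3*x/2.
u(x) = 3/4·x·(5 − x) vanishes at x = 0 and x = 5, so u ∈ H^1_0(0, 5). Differentiate via the product rule and integrate the resulting polynomials term by term.
  ∫_0^5 u² dx = ∫_0^5 (9*x^4/16 - 45*x^3/8 + 225*x^2/16) dx. Term by term:
    ∫_0^5 9*x^4/16 dx = 5625/16;  ∫_0^5 -45*x^3/8 dx = -28125/32;  ∫_0^5 225*x^2/16 dx = 9375/16.
  Sum: 5625/16 − 28125/32 + 9375/16 = 1875/32.
  ∫_0^5 (u')² dx = ∫_0^5 (9*x^2/4 - 45*x/4 + 225/16) dx. Term by term:
    ∫_0^5 9*x^2/4 dx = 375/4;  ∫_0^5 -45*x/4 dx = -1125/8;  ∫_0^5 225/16 dx = 1125/16.
  Sum: 375/4 − 1125/8 + 1125/16 = 375/16.
∫_0^5 u² dx = 1875/32, so ||u||_L² = 25*sqrt(6)/8.
∫_0^5 (u')² dx = 375/16, so ||u'||_L² = 5*sqrt(15)/4.
Ratio ||u||_L² / ||u'||_L² = sqrt(10)/2.
Sharp Poincaré constant on H^1_0(0, 5) is C_P = L/π = 5/π, achieved by sin(π/5·x).
A polynomial bump cannot attain the sharp Poincaré constant (only the first sine eigenfunction does), so the ratio is strictly less than C_P, consistent with ||u||_L² ≤ C_P ||u'||_L².


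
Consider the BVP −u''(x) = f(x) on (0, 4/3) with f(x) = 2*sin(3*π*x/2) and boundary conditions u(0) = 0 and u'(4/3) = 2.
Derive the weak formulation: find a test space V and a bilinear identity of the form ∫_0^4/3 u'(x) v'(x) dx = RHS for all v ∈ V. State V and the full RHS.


V = {v ∈ H^1(0, 4/3) : v(0) = 0} (test functions vanish at x = 0 where u is specified); weak form: ∫_0^4/3 u'v' dx = ∫_0^4/3 (2*sin(3*π*x/2)) v dx + 2·v(4/3) for all v ∈ V.

Multiply both sides by a test function v and integrate from 0 to 4/3:
  ∫_0^4/3 −u''(x) v(x) dx = ∫_0^4/3 f(x) v(x) dx.
Integrate the LHS by parts once:
  ∫_0^4/3 −u'' v dx = −[u'(x) v(x)]_0^4/3 + ∫_0^4/3 u'(x) v'(x) dx.
Thus ∫_0^4/3 u'(x) v'(x) dx = ∫_0^4/3 f(x) v(x) dx + [u'(x) v(x)]_0^4/3.
Choose V so that boundary terms are either known or forced to vanish.
Mixed BC: u(0) = 0 (Dirichlet) and u'(4/3) = 2 (Neumann). Define V = {v ∈ H^1(0, 4/3) : v(0) = 0}. Then [u' v]_0^4/3 = u'(4/3)·v(4/3) − u'(0)·0 = 2·v(4/3).
Weak formulation: find u (satisfying any essential BC) such that ∫_0^4/3 u'(x) v'(x) dx = ∫_0^4/3 f v dx + 2·v(4/3) for all v ∈ V (Dirichlet at 0 absorbed into V; Neumann datum at x = 4/3 contributes the boundary term).
Substituting f(x) = 2*sin(3*π*x/2), the right-hand side is ∫_0^4/3 (2*sin(3*π*x/2)) v dx + 2·v(4/3).


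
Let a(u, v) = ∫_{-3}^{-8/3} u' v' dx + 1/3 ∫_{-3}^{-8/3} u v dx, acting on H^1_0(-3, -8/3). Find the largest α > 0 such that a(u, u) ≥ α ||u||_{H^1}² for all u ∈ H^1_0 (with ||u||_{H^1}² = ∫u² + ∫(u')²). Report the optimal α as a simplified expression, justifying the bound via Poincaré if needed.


α = (1 + 27*π^2)/(3*(1 + 9*π^2))

Coercivity of a(·,·) on H^1_0(-3, -8/3) means a(u, u) ≥ α ||u||_{H^1}² for every u ∈ H^1_0.
The interval has length L = 1/3, and Poincaré/coercivity depend only on L. Here a(u, u) = ∫(u')² + (1/3)·∫u².
Here 0 < c = 1/3 < 1. The condition a(u,u) ≥ α||u||_{H^1}² reads (1−α)∫(u')² ≥ (α−c)∫u². Any admissible α is ≤ 1 (rapidly oscillating u have ∫u²/∫(u')² → 0), and α = 1 would force 0 ≥ (1−c)∫u², impossible since c < 1; so 1−α > 0. By the sharp Poincaré inequality on H^1_0 of an interval of length L, ∫(u')² ≥ (π/L)²∫u² with equality for the first sine mode sin(π(x−x₀)/L) (x₀ the left endpoint), so the inequality holds for all u iff (1−α)(π/L)² ≥ α − c, i.e. α ≤ ((π/L)² + c)/((π/L)² + 1) = (1 + c(L/π)²)/(1 + (L/π)²). With (π/L)² = 9*π^2 and c = 1/3, the largest admissible constant is α = ((π/L)² + c)/((π/L)² + 1).
Simplifying, α = (1 + 27*π^2)/(3*(1 + 9*π^2)).


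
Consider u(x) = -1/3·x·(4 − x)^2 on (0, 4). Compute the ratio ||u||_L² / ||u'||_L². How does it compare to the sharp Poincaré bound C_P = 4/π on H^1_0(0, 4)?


||u||_L² / ||u'||_L² = 2*sqrt(14)/7 < C_P = 4/π.

u(x) = -1/3·x·(4 − x)^2, so u'(x) = (4 - 3*x)*(x - 4)/3.
u(x) = -1/3·x·(4 − x)^2 vanishes at x = 0 and x = 4, so u ∈ H^1_0(0, 4). Differentiate via the product rule and integrate the resulting polynomials term by term.
  ∫_0^4 u² dx = ∫_0^4 (x^6/9 - 16*x^5/9 + 32*x^4/3 - 256*x^3/9 + 256*x^2/9) dx. Term by term:
    ∫_0^4 x^6/9 dx = 16384/63;  ∫_0^4 -16*x^5/9 dx = -32768/27;  ∫_0^4 32*x^4/3 dx = 32768/15;
    ∫_0^4 -256*x^3/9 dx = -16384/9;  ∫_0^4 256*x^2/9 dx = 16384/27.
  Sum: 16384/63 − 32768/27 + 32768/15 − 16384/9 + 16384/27 = 16384/945.
  ∫_0^4 (u')² dx = ∫_0^4 (x^4 - 32*x^3/3 + 352*x^2/9 - 512*x/9 + 256/9) dx. Term by term:
    ∫_0^4 x^4 dx = 1024/5;  ∫_0^4 -32*x^3/3 dx = -2048/3;  ∫_0^4 352*x^2/9 dx = 22528/27;
    ∫_0^4 -512*x/9 dx = -4096/9;  ∫_0^4 256/9 dx = 1024/9.
  Sum: 1024/5 − 2048/3 + 22528/27 − 4096/9 + 1024/9 = 2048/135.
∫_0^4 u² dx = 16384/945, so ||u||_L² = 128*sqrt(105)/315.
∫_0^4 (u')² dx = 2048/135, so ||u'||_L² = 32*sqrt(30)/45.
Ratio ||u||_L² / ||u'||_L² = 2*sqrt(14)/7.
Sharp Poincaré constant on H^1_0(0, 4) is C_P = L/π = 4/π, achieved by sin(π/4·x).
A polynomial bump cannot attain the sharp Poincaré constant (only the first sine eigenfunction does), so the ratio is strictly less than C_P, consistent with ||u||_L² ≤ C_P ||u'||_L².


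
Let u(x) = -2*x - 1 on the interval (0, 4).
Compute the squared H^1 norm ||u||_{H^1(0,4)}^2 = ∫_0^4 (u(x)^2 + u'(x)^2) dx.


||u||_{H^1}^2 = 412/3

The H^1 norm (squared) on an interval (0, L) is
  ||u||_{H^1}^2 = ∫_0^L u(x)^2 dx + ∫_0^L u'(x)^2 dx.
Compute u'(x) = -2.
Then u(x)^2 = 4*x**2 + 4*x + 1 and u'(x)^2 = 4.
Integrate each monomial from 0 to 4 using ∫_0^4 c·x^n dx = c·4^(n+1)/(n+1):
  ∫_0^4 u(x)^2 dx = ∫_0^4 (4*x^2 + 4*x + 1) dx. Term by term:
    ∫_0^4 4*x^2 dx = 256/3;  ∫_0^4 4*x dx = 32;  ∫_0^4 1 dx = 4.
  Sum: 256/3 + 32 + 4 = 364/3.
  ∫_0^4 u'(x)^2 dx = ∫_0^4 (4) dx. Term by term:
    ∫_0^4 4 dx = 16.
Adding: ||u||_{H^1}^2 = 364/3 + 16 = 412/3.


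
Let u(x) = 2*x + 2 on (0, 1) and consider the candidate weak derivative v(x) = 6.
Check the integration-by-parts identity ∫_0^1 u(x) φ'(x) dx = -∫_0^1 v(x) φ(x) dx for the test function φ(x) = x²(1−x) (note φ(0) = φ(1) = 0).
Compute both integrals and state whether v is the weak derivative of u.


LHS = -1/6, RHS = -1/2. No, v is not the weak derivative of u.

u(x) = 2*x + 2, classical derivative u'(x) = 2.
φ(x) = x²(1−x), so φ'(x) = x*(2 - 3*x).
Note φ(0) = φ(1) = 0, so the boundary term u·φ vanishes.
LHS = ∫_0^1 u(x) φ'(x) dx = ∫_0^1 (-6*x^3 - 2*x^2 + 4*x) dx. Term by term:
  ∫_0^1 -6*x^3 dx = -3/2;  ∫_0^1 -2*x^2 dx = -2/3;  ∫_0^1 4*x dx = 2.
Sum: -3/2 − 2/3 + 2 = -1/6.
So LHS = -1/6.
∫_0^1 v(x) φ(x) dx = ∫_0^1 (-6*x^3 + 6*x^2) dx. Term by term:
  ∫_0^1 -6*x^3 dx = -3/2;  ∫_0^1 6*x^2 dx = 2.
Sum: -3/2 + 2 = 1/2.
So RHS = -∫_0^1 v(x) φ(x) dx = -1/2.
LHS − RHS = 1/3 ≠ 0, so the identity fails.
(For a valid weak derivative the identity must hold for EVERY test function, in particular this one. The failure shows v is NOT the weak derivative of u.)
Correct weak derivative would be u'(x) = 2.


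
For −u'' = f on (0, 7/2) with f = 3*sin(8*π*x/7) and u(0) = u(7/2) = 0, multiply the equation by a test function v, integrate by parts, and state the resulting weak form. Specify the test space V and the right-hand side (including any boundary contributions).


V = H^1_0(0, 7/2) (so v(0) = v(7/2) = 0); weak form: ∫_0^7/2 u'v' dx = ∫_0^7/2 (3*sin(8*π*x/7)) v dx for all v ∈ V.

Multiply both sides by a test function v and integrate from 0 to 7/2:
  ∫_0^7/2 −u''(x) v(x) dx = ∫_0^7/2 f(x) v(x) dx.
Integrate the LHS by parts once:
  ∫_0^7/2 −u'' v dx = −[u'(x) v(x)]_0^7/2 + ∫_0^7/2 u'(x) v'(x) dx.
Thus ∫_0^7/2 u'(x) v'(x) dx = ∫_0^7/2 f(x) v(x) dx + [u'(x) v(x)]_0^7/2.
Choose V so that boundary terms are either known or forced to vanish.
u is Dirichlet: u(0) = u(7/2) = 0. Let V = H^1_0(0, 7/2); then v(0) = v(7/2) = 0, and [u' v]_0^7/2 = 0.
Weak formulation: find u (satisfying any essential BC) such that ∫_0^7/2 u'(x) v'(x) dx = ∫_0^7/2 f v dx for all v ∈ V.
Substituting f(x) = 3*sin(8*π*x/7), the right-hand side is ∫_0^7/2 (3*sin(8*π*x/7)) v dx.


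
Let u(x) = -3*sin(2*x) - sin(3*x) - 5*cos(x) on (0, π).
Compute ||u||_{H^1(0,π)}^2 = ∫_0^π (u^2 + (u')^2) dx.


||u||_{H^1(0,π)}^2 = 80 + 105*π/2

u'(x) = 5*sin(x) - 6*cos(2*x) - 3*cos(3*x).
Expand u² and (u')² and integrate term by term on (0, π), using: for integers n ≥ 1, ∫_0^π sin²(nx) dx = ∫_0^π cos²(nx) dx = π/2; for n ≠ n', ∫_0^π sin(nx)sin(n'x) dx = ∫_0^π cos(nx)cos(n'x) dx = 0; and by product-to-sum, ∫_0^π sin(nx)cos(n'x) dx = ½∫_0^π [sin((n+n')x) + sin((n−n')x)] dx, which is 0 when n+n' is even and 2n/(n²−n'²) when n+n' is odd (it need not vanish on (0, π)).
  u² squared terms: (-1)²·∫sin(3x)² dx = 1·π/2 = π/2;  (-5)²·∫cos(x)² dx = 25·π/2 = 25*π/2;  (-3)²·∫sin(2x)² dx = 9·π/2 = 9*π/2.
  u² cross terms: 2·(-1)·(-5)·∫sin(3x)·cos(x) dx = 10·(0) = 0;  2·(-1)·(-3)·∫sin(3x)·sin(2x) dx = 6·(0) = 0;  2·(-5)·(-3)·∫cos(x)·sin(2x) dx = 30·(4/3) = 40.
  So ∫_0^π u² dx = π/2 + 25*π/2 + 9*π/2 + 0 + 0 + 40 = 40 + 35*π/2.
  (u')² squared terms: (-6)²·∫cos(2x)² dx = 36·π/2 = 18*π;  (-3)²·∫cos(3x)² dx = 9·π/2 = 9*π/2;  (5)²·∫sin(x)² dx = 25·π/2 = 25*π/2.
  (u')² cross terms: 2·(-6)·(-3)·∫cos(2x)·cos(3x) dx = 36·(0) = 0;  2·(-6)·(5)·∫cos(2x)·sin(x) dx = -60·(-2/3) = 40;  2·(-3)·(5)·∫cos(3x)·sin(x) dx = -30·(0) = 0.
  So ∫_0^π (u')² dx = 18*π + 9*π/2 + 25*π/2 + 0 + 40 + 0 = 40 + 35*π.
||u||_{H^1}^2 = (40 + 35*π/2) + (40 + 35*π) = 80 + 105*π/2.


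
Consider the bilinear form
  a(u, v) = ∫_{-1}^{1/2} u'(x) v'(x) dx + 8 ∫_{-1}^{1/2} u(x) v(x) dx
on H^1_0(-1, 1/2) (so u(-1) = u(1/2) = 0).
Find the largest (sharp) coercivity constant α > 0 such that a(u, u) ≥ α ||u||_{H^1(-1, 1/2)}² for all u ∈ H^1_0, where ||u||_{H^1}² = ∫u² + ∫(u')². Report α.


α = 1

Coercivity of a(·,·) on H^1_0(-1, 1/2) means a(u, u) ≥ α ||u||_{H^1}² for every u ∈ H^1_0.
The interval has length L = 3/2, and Poincaré/coercivity depend only on L. Here a(u, u) = ∫(u')² + (8)·∫u².
Here c = 8 ≥ 1, so a(u,u) = ∫(u')² + c∫u² ≥ ∫(u')² + ∫u² = ||u||_{H^1}², i.e. α = 1 works. No larger α is possible: a(u,u) ≥ α||u||_{H^1}² means (1−α)∫(u')² ≥ (α−c)∫u², and for the modes u_n = sin(nπ(x−x₀)/L) (x₀ the left endpoint) one has ∫u_n²/∫(u_n')² = (L/(nπ))² → 0, so a(u_n,u_n)/||u_n||_{H^1}² → 1. Hence the optimal constant is α = 1.
Therefore α = 1.
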